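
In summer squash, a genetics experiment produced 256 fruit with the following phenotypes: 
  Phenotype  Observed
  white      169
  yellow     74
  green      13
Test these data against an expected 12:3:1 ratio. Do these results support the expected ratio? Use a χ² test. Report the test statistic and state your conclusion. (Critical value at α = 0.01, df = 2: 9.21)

17.401; not consistent

Total ratio parts = 16. Expected numbers out of 256:
  white: 256 × 12/16 = 192
  yellow: 256 × 3/16 = 48
  green: 256 × 1/16 = 16
χ² = Σ (O − E)² / E
  white: (169 − 192)² / 192 = 2.7552
  yellow: (74 − 48)² / 48 = 14.0833
  green: (13 − 16)² / 16 = 0.5625
χ² = 2.7552 + 14.0833 + 0.5625 = 17.401
Degrees of freedom = 3 − 1 = 2; critical value at α = 0.01 is 9.21.
Since 17.401 > 9.21, we reject the null hypothesis — the data do not fit the 12:3:1 ratio.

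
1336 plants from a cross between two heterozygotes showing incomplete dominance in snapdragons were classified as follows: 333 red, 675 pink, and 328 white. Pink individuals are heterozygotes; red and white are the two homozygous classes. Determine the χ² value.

With incomplete dominance, a heterozygote × heterozygote cross gives a 1:2:1 phenotypic ratio.
Under the 1:2:1 hypothesis (Σ ratio = 4, N = 1336):
  red: 1336 × 1/4 = 334
  pink: 1336 × 2/4 = 668
  white: 1336 × 1/4 = 334
χ² = Σ (O − E)² / E
  red: (333 − 334)² / 334 = 0.0030
  pink: (675 − 668)² / 668 = 0.0734
  white: (328 − 334)² / 334 = 0.1078
χ² = 0.0030 + 0.0734 + 0.1078 = 0.1842 ≈ 0.184

0.184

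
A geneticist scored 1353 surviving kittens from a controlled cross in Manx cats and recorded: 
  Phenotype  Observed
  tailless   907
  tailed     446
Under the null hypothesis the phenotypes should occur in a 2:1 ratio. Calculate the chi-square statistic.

The 2:1 ratio has 3 parts, so with N = 1353 the expected counts are:
  tailless: 1353 × 2/3 = 902
  tailed: 1353 × 1/3 = 451
χ² = Σ (O − E)² / E
  tailless: (907 − 902)² / 902 = 0.0277
  tailed: (446 − 451)² / 451 = 0.0554
χ² = 0.0277 + 0.0554 = 0.0831 ≈ 0.083

0.083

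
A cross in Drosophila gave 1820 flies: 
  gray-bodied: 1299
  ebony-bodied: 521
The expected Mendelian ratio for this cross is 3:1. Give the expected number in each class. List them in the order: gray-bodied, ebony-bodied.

Expected counts for N = 1820 under a 3:1 ratio (total parts = 4):
  gray-bodied: 1820 × 3/4 = 1365
  ebony-bodied: 1820 × 1/4 = 455

1365, 455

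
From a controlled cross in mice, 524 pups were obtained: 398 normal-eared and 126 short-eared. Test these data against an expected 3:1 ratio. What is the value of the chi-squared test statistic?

0.254

The 3:1 ratio has 4 parts, so with N = 524 the expected counts are:
  normal-eared: 524 × 3/4 = 393
  short-eared: 524 × 1/4 = 131
χ² = Σ (O − E)² / E
  normal-eared: (398 − 393)² / 393 = 0.0636
  short-eared: (126 − 131)² / 131 = 0.1908
χ² = 0.0636 + 0.1908 = 0.2544 ≈ 0.254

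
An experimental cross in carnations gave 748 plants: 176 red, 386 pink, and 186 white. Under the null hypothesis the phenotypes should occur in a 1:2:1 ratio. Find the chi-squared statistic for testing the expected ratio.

The 1:2:1 ratio has 4 parts, so with N = 748 the expected counts are:
  red: 748 × 1/4 = 187
  pink: 748 × 2/4 = 374
  white: 748 × 1/4 = 187
χ² = Σ (O − E)² / E
  red: (176 − 187)² / 187 = 0.6471
  pink: (386 − 374)² / 374 = 0.3850
  white: (186 − 187)² / 187 = 0.0053
χ² = 0.6471 + 0.3850 + 0.0053 = 1.0374 ≈ 1.037

1.037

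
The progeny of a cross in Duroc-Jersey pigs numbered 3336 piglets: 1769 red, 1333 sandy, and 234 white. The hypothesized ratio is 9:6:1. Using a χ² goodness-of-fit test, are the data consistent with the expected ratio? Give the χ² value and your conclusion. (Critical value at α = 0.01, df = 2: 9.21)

Total ratio parts = 16. Expected numbers out of 3336:
  red: 3336 × 9/16 = 1876.5
  sandy: 3336 × 6/16 = 1251
  white: 3336 × 1/16 = 208.5
χ² = Σ (O − E)² / E
  red: (1769 − 1876.5)² / 1876.5 = 6.1584
  sandy: (1333 − 1251)² / 1251 = 5.3749
  white: (234 − 208.5)² / 208.5 = 3.1187
χ² = 6.1584 + 5.3749 + 3.1187 = 14.652
Degrees of freedom = 3 − 1 = 2; critical value at α = 0.01 is 9.21.
Since 14.652 > 9.21, we reject the null hypothesis — the data do not fit the 9:6:1 ratio.

14.652; not consistent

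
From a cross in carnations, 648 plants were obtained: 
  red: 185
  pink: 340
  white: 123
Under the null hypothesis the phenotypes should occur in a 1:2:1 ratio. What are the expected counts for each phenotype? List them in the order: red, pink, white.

162, 324, 162

The 1:2:1 ratio has 4 parts, so with N = 648 the expected counts are:
  red: 648 × 1/4 = 162
  pink: 648 × 2/4 = 324
  white: 648 × 1/4 = 162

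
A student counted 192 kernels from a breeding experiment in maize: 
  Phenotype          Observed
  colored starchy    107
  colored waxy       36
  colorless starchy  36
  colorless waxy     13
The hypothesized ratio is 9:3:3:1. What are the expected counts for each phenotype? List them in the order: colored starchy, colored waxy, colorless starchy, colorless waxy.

108, 36, 36, 12

Under the 9:3:3:1 hypothesis (Σ ratio = 16, N = 192):
  colored starchy: 192 × 9/16 = 108
  colored waxy: 192 × 3/16 = 36
  colorless starchy: 192 × 3/16 = 36
  colorless waxy: 192 × 1/16 = 12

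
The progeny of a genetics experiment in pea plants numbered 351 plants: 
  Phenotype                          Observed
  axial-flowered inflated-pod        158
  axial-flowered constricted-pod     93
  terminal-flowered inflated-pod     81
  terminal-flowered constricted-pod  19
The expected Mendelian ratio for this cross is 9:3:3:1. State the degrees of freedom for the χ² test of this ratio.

A goodness-of-fit test with 4 phenotype classes has df = 4 − 1 = 3.

3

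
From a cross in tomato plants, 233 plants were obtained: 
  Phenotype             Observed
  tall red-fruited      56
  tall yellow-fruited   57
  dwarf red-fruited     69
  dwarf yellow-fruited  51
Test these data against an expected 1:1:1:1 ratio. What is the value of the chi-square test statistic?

The 1:1:1:1 ratio has 4 parts, so with N = 233 the expected counts are:
  tall red-fruited: 233 × 1/4 = 58.25
  tall yellow-fruited: 233 × 1/4 = 58.25
  dwarf red-fruited: 233 × 1/4 = 58.25
  dwarf yellow-fruited: 233 × 1/4 = 58.25
χ² = Σ (O − E)² / E
  tall red-fruited: (56 − 58.25)² / 58.25 = 0.0869
  tall yellow-fruited: (57 − 58.25)² / 58.25 = 0.0268
  dwarf red-fruited: (69 − 58.25)² / 58.25 = 1.9839
  dwarf yellow-fruited: (51 − 58.25)² / 58.25 = 0.9024
χ² = 0.0869 + 0.0268 + 1.9839 + 0.9024 = 3.000

3.000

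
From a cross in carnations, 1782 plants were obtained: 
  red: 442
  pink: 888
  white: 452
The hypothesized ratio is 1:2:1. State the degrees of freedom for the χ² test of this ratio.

2

A goodness-of-fit test with 3 phenotype classes has df = 3 − 1 = 2.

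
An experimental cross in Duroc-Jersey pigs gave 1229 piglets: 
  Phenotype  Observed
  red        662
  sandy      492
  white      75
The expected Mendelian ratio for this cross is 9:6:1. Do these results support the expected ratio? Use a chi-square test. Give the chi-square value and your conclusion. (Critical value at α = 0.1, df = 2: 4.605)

Expected counts for N = 1229 under a 9:6:1 ratio (total parts = 16):
  red: 1229 × 9/16 = 691.3125
  sandy: 1229 × 6/16 = 460.875
  white: 1229 × 1/16 = 76.8125
χ² = Σ (O − E)² / E
  red: (662 − 691.3125)² / 691.3125 = 1.2429
  sandy: (492 − 460.875)² / 460.875 = 2.1020
  white: (75 − 76.8125)² / 76.8125 = 0.0428
χ² = 1.2429 + 2.1020 + 0.0428 = 3.3877 ≈ 3.388
Degrees of freedom = 3 − 1 = 2; critical value at α = 0.1 is 4.605.
Since 3.388 < 4.605, we fail to reject the null hypothesis — the data are consistent with the 9:6:1 ratio.

3.388; consistent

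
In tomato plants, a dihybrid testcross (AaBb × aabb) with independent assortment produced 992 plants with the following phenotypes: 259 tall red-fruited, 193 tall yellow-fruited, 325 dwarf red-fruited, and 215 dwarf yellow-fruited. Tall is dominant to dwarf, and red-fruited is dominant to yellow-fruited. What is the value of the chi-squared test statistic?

A dihybrid testcross with independent assortment gives a 1:1:1:1 ratio.
Expected counts for N = 992 under a 1:1:1:1 ratio (total parts = 4):
  tall red-fruited: 992 × 1/4 = 248
  tall yellow-fruited: 992 × 1/4 = 248
  dwarf red-fruited: 992 × 1/4 = 248
  dwarf yellow-fruited: 992 × 1/4 = 248
χ² = Σ (O − E)² / E
  tall red-fruited: (259 − 248)² / 248 = 0.4879
  tall yellow-fruited: (193 − 248)² / 248 = 12.1976
  dwarf red-fruited: (325 − 248)² / 248 = 23.9073
  dwarf yellow-fruited: (215 − 248)² / 248 = 4.3911
χ² = 0.4879 + 12.1976 + 23.9073 + 4.3911 = 40.9839 ≈ 40.984

40.984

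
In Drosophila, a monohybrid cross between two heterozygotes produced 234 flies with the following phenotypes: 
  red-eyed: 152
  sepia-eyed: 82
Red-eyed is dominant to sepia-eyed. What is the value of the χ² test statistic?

12.587

For a monohybrid cross between heterozygotes with complete dominance, the expected phenotypic ratio is 3:1.
Under the 3:1 hypothesis (Σ ratio = 4, N = 234):
  red-eyed: 234 × 3/4 = 175.5
  sepia-eyed: 234 × 1/4 = 58.5
χ² = Σ (O − E)² / E
  red-eyed: (152 − 175.5)² / 175.5 = 3.1467
  sepia-eyed: (82 − 58.5)² / 58.5 = 9.4402
χ² = 3.1467 + 9.4402 = 12.5869 ≈ 12.587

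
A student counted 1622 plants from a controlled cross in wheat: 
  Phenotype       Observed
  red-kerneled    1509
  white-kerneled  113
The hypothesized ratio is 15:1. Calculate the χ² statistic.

1.422

Expected counts for N = 1622 under a 15:1 ratio (total parts = 16):
  red-kerneled: 1622 × 15/16 = 1520.625
  white-kerneled: 1622 × 1/16 = 101.375
χ² = Σ (O − E)² / E
  red-kerneled: (1509 − 1520.625)² / 1520.625 = 0.0889
  white-kerneled: (113 − 101.375)² / 101.375 = 1.3331
χ² = 0.0889 + 1.3331 = 1.422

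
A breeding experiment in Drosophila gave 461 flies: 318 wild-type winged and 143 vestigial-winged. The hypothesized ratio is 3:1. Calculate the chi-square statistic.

The 3:1 ratio has 4 parts, so with N = 461 the expected counts are:
  wild-type winged: 461 × 3/4 = 345.75
  vestigial-winged: 461 × 1/4 = 115.25
χ² = Σ (O − E)² / E
  wild-type winged: (318 − 345.75)² / 345.75 = 2.2272
  vestigial-winged: (143 − 115.25)² / 115.25 = 6.6817
χ² = 2.2272 + 6.6817 = 8.9089 ≈ 8.909

8.909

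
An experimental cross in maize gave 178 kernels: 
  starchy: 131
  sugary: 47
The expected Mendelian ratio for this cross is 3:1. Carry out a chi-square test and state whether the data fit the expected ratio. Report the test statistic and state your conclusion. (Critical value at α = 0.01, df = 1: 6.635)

0.187; consistent

Under the 3:1 hypothesis (Σ ratio = 4, N = 178):
  starchy: 178 × 3/4 = 133.5
  sugary: 178 × 1/4 = 44.5
χ² = Σ (O − E)² / E
  starchy: (131 − 133.5)² / 133.5 = 0.0468
  sugary: (47 − 44.5)² / 44.5 = 0.1404
χ² = 0.0468 + 0.1404 = 0.1872 ≈ 0.187
Degrees of freedom = 2 − 1 = 1; critical value at α = 0.01 is 6.635.
Since 0.187 < 6.635, we fail to reject the null hypothesis — the data are consistent with the 3:1 ratio.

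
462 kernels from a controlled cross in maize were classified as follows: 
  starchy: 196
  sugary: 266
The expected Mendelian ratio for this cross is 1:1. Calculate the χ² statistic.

Total ratio parts = 2. Expected numbers out of 462:
  starchy: 462 × 1/2 = 231
  sugary: 462 × 1/2 = 231
χ² = Σ (O − E)² / E
  starchy: (196 − 231)² / 231 = 5.3030
  sugary: (266 − 231)² / 231 = 5.3030
χ² = 5.3030 + 5.3030 = 10.606

10.606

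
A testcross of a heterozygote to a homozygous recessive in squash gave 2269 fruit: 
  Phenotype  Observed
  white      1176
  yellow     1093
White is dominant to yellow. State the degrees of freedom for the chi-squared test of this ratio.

1

A testcross of a heterozygote (Aa × aa) gives a 1:1 phenotypic ratio.
A goodness-of-fit test with 2 phenotype classes has df = 2 − 1 = 1.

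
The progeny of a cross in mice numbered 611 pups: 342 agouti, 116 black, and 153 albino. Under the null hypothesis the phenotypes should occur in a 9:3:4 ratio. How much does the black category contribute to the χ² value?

Under the 9:3:4 hypothesis (Σ ratio = 16, N = 611):
  agouti: 611 × 9/16 = 343.6875
  black: 611 × 3/16 = 114.5625
  albino: 611 × 4/16 = 152.75
Contribution of black: (116 − 114.5625)² / 114.5625 = 0.0180

0.018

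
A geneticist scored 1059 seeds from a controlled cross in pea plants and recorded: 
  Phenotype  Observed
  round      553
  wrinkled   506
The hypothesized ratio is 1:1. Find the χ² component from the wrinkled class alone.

1.043

Expected counts for N = 1059 under a 1:1 ratio (total parts = 2):
  round: 1059 × 1/2 = 529.5
  wrinkled: 1059 × 1/2 = 529.5
Contribution of wrinkled: (506 − 529.5)² / 529.5 = 1.0430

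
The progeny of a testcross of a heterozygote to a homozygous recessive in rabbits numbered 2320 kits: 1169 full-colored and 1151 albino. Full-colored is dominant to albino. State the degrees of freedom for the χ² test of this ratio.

1

A testcross of a heterozygote (Aa × aa) gives a 1:1 phenotypic ratio.
A goodness-of-fit test with 2 phenotype classes has df = 2 − 1 = 1.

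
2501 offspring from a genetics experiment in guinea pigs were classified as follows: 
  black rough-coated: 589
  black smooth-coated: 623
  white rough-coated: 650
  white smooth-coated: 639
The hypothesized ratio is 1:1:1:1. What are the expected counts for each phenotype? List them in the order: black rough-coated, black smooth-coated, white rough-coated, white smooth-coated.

Expected counts for N = 2501 under a 1:1:1:1 ratio (total parts = 4):
  black rough-coated: 2501 × 1/4 = 625.25
  black smooth-coated: 2501 × 1/4 = 625.25
  white rough-coated: 2501 × 1/4 = 625.25
  white smooth-coated: 2501 × 1/4 = 625.25

625.25, 625.25, 625.25, 625.25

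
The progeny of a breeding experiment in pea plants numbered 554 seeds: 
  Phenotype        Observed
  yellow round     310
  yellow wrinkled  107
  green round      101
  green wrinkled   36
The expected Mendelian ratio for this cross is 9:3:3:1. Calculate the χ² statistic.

0.237

Total ratio parts = 16. Expected numbers out of 554:
  yellow round: 554 × 9/16 = 311.625
  yellow wrinkled: 554 × 3/16 = 103.875
  green round: 554 × 3/16 = 103.875
  green wrinkled: 554 × 1/16 = 34.625
χ² = Σ (O − E)² / E
  yellow round: (310 − 311.625)² / 311.625 = 0.0085
  yellow wrinkled: (107 − 103.875)² / 103.875 = 0.0940
  green round: (101 − 103.875)² / 103.875 = 0.0796
  green wrinkled: (36 − 34.625)² / 34.625 = 0.0546
χ² = 0.0085 + 0.0940 + 0.0796 + 0.0546 = 0.2367 ≈ 0.237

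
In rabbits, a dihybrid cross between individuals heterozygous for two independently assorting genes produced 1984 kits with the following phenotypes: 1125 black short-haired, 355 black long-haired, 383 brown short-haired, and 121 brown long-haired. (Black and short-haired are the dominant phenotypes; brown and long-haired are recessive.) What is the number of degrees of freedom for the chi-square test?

3

A dihybrid F₂ with independent assortment and complete dominance at both loci gives a 9:3:3:1 phenotypic ratio.
A goodness-of-fit test with 4 phenotype classes has df = 4 − 1 = 3.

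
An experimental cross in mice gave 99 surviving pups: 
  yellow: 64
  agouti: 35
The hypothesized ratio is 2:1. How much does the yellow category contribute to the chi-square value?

Expected counts for N = 99 under a 2:1 ratio (total parts = 3):
  yellow: 99 × 2/3 = 66
  agouti: 99 × 1/3 = 33
Contribution of yellow: (64 − 66)² / 66 = 0.0606

0.061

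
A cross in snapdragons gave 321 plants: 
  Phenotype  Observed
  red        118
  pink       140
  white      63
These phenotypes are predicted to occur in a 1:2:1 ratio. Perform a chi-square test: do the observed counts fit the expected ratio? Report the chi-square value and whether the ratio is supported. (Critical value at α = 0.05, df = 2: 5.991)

24.084; not consistent

Expected counts for N = 321 under a 1:2:1 ratio (total parts = 4):
  red: 321 × 1/4 = 80.25
  pink: 321 × 2/4 = 160.5
  white: 321 × 1/4 = 80.25
χ² = Σ (O − E)² / E
  red: (118 − 80.25)² / 80.25 = 17.7578
  pink: (140 − 160.5)² / 160.5 = 2.6184
  white: (63 − 80.25)² / 80.25 = 3.7079
χ² = 17.7578 + 2.6184 + 3.7079 = 24.0841 ≈ 24.084
Degrees of freedom = 3 − 1 = 2; critical value at α = 0.05 is 5.991.
Since 24.084 > 5.991, we reject the null hypothesis — the data do not fit the 1:2:1 ratio.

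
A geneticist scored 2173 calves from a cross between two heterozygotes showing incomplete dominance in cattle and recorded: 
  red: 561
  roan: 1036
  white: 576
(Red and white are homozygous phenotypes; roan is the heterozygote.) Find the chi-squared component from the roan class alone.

With incomplete dominance, a heterozygote × heterozygote cross gives a 1:2:1 phenotypic ratio.
Total ratio parts = 4. Expected numbers out of 2173:
  red: 2173 × 1/4 = 543.25
  roan: 2173 × 2/4 = 1086.5
  white: 2173 × 1/4 = 543.25
Contribution of roan: (1036 − 1086.5)² / 1086.5 = 2.3472

2.347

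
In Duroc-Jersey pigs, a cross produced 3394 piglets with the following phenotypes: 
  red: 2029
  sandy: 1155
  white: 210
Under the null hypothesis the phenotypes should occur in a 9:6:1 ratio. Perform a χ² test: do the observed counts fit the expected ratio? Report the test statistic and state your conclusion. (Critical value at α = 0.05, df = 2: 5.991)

Expected counts for N = 3394 under a 9:6:1 ratio (total parts = 16):
  red: 3394 × 9/16 = 1909.125
  sandy: 3394 × 6/16 = 1272.75
  white: 3394 × 1/16 = 212.125
χ² = Σ (O − E)² / E
  red: (2029 − 1909.125)² / 1909.125 = 7.5270
  sandy: (1155 − 1272.75)² / 1272.75 = 10.8938
  white: (210 − 212.125)² / 212.125 = 0.0213
χ² = 7.5270 + 10.8938 + 0.0213 = 18.4421 ≈ 18.442
Degrees of freedom = 3 − 1 = 2; critical value at α = 0.05 is 5.991.
Since 18.442 > 5.991, we reject the null hypothesis — the data do not fit the 9:6:1 ratio.

18.442; not consistent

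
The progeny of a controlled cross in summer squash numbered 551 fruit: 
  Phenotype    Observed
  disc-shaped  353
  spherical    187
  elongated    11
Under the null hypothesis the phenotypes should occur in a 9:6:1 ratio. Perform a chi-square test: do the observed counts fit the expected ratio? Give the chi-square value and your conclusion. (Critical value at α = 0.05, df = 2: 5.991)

23.798; not consistent

Expected counts for N = 551 under a 9:6:1 ratio (total parts = 16):
  disc-shaped: 551 × 9/16 = 309.9375
  spherical: 551 × 6/16 = 206.625
  elongated: 551 × 1/16 = 34.4375
χ² = Σ (O − E)² / E
  disc-shaped: (353 − 309.9375)² / 309.9375 = 5.9831
  spherical: (187 − 206.625)² / 206.625 = 1.8640
  elongated: (11 − 34.4375)² / 34.4375 = 15.9511
χ² = 5.9831 + 1.8640 + 15.9511 = 23.7982 ≈ 23.798
Degrees of freedom = 3 − 1 = 2; critical value at α = 0.05 is 5.991.
Since 23.798 > 5.991, we reject the null hypothesis — the data do not fit the 9:6:1 ratio.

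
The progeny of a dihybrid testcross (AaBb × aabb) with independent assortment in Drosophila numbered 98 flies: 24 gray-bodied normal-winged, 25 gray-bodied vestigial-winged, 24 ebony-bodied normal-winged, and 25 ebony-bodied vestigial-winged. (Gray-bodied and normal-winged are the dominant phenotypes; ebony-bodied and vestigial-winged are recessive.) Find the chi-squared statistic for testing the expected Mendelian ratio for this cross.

A dihybrid testcross with independent assortment gives a 1:1:1:1 ratio.
Total ratio parts = 4. Expected numbers out of 98:
  gray-bodied normal-winged: 98 × 1/4 = 24.5
  gray-bodied vestigial-winged: 98 × 1/4 = 24.5
  ebony-bodied normal-winged: 98 × 1/4 = 24.5
  ebony-bodied vestigial-winged: 98 × 1/4 = 24.5
χ² = Σ (O − E)² / E
  gray-bodied normal-winged: (24 − 24.5)² / 24.5 = 0.0102
  gray-bodied vestigial-winged: (25 − 24.5)² / 24.5 = 0.0102
  ebony-bodied normal-winged: (24 − 24.5)² / 24.5 = 0.0102
  ebony-bodied vestigial-winged: (25 − 24.5)² / 24.5 = 0.0102
χ² = 0.0102 + 0.0102 + 0.0102 + 0.0102 = 0.0408 ≈ 0.041

0.041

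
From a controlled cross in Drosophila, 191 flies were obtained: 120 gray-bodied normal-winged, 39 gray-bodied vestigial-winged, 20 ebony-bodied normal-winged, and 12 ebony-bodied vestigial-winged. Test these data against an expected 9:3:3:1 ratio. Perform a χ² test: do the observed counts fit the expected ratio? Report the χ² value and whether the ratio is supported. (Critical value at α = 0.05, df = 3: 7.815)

8.735; not consistent

Total ratio parts = 16. Expected numbers out of 191:
  gray-bodied normal-winged: 191 × 9/16 = 107.4375
  gray-bodied vestigial-winged: 191 × 3/16 = 35.8125
  ebony-bodied normal-winged: 191 × 3/16 = 35.8125
  ebony-bodied vestigial-winged: 191 × 1/16 = 11.9375
χ² = Σ (O − E)² / E
  gray-bodied normal-winged: (120 − 107.4375)² / 107.4375 = 1.4689
  gray-bodied vestigial-winged: (39 − 35.8125)² / 35.8125 = 0.2837
  ebony-bodied normal-winged: (20 − 35.8125)² / 35.8125 = 6.9818
  ebony-bodied vestigial-winged: (12 − 11.9375)² / 11.9375 = 0.0003
χ² = 1.4689 + 0.2837 + 6.9818 + 0.0003 = 8.7347 ≈ 8.735
Degrees of freedom = 4 − 1 = 3; critical value at α = 0.05 is 7.815.
Since 8.735 > 7.815, we reject the null hypothesis — the data do not fit the 9:3:3:1 ratio.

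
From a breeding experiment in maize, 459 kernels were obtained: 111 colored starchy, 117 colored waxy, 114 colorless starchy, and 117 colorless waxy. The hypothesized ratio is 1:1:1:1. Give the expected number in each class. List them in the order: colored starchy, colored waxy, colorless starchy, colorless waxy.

114.75, 114.75, 114.75, 114.75

Total ratio parts = 4. Expected numbers out of 459:
  colored starchy: 459 × 1/4 = 114.75
  colored waxy: 459 × 1/4 = 114.75
  colorless starchy: 459 × 1/4 = 114.75
  colorless waxy: 459 × 1/4 = 114.75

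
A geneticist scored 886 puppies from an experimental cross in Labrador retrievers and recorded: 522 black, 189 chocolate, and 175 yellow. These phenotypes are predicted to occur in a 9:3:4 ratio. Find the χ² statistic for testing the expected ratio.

Under the 9:3:4 hypothesis (Σ ratio = 16, N = 886):
  black: 886 × 9/16 = 498.375
  chocolate: 886 × 3/16 = 166.125
  yellow: 886 × 4/16 = 221.5
χ² = Σ (O − E)² / E
  black: (522 − 498.375)² / 498.375 = 1.1199
  chocolate: (189 − 166.125)² / 166.125 = 3.1498
  yellow: (175 − 221.5)² / 221.5 = 9.7619
χ² = 1.1199 + 3.1498 + 9.7619 = 14.0316 ≈ 14.032

14.032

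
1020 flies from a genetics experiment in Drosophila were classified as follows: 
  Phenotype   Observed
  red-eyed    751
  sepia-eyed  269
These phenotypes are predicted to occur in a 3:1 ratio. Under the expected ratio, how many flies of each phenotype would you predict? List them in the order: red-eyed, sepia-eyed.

765, 255

Under the 3:1 hypothesis (Σ ratio = 4, N = 1020):
  red-eyed: 1020 × 3/4 = 765
  sepia-eyed: 1020 × 1/4 = 255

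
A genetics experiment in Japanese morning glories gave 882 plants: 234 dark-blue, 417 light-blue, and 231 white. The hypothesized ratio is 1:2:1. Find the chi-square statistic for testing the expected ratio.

2.633

The 1:2:1 ratio has 4 parts, so with N = 882 the expected counts are:
  dark-blue: 882 × 1/4 = 220.5
  light-blue: 882 × 2/4 = 441
  white: 882 × 1/4 = 220.5
χ² = Σ (O − E)² / E
  dark-blue: (234 − 220.5)² / 220.5 = 0.8265
  light-blue: (417 − 441)² / 441 = 1.3061
  white: (231 − 220.5)² / 220.5 = 0.5000
χ² = 0.8265 + 1.3061 + 0.5000 = 2.6326 ≈ 2.633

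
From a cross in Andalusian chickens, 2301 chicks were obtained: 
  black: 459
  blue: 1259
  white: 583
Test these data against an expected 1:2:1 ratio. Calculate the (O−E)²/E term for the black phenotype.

23.493

Total ratio parts = 4. Expected numbers out of 2301:
  black: 2301 × 1/4 = 575.25
  blue: 2301 × 2/4 = 1150.5
  white: 2301 × 1/4 = 575.25
Contribution of black: (459 − 575.25)² / 575.25 = 23.4925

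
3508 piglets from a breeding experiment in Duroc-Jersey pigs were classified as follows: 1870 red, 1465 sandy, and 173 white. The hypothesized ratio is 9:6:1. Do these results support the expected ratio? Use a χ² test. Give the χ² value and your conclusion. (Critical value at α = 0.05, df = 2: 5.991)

32.149; not consistent

Total ratio parts = 16. Expected numbers out of 3508:
  red: 3508 × 9/16 = 1973.25
  sandy: 3508 × 6/16 = 1315.5
  white: 3508 × 1/16 = 219.25
χ² = Σ (O − E)² / E
  red: (1870 − 1973.25)² / 1973.25 = 5.4025
  sandy: (1465 − 1315.5)² / 1315.5 = 16.9899
  white: (173 − 219.25)² / 219.25 = 9.7563
χ² = 5.4025 + 16.9899 + 9.7563 = 32.1487 ≈ 32.149
Degrees of freedom = 3 − 1 = 2; critical value at α = 0.05 is 5.991.
Since 32.149 > 5.991, we reject the null hypothesis — the data do not fit the 9:6:1 ratio.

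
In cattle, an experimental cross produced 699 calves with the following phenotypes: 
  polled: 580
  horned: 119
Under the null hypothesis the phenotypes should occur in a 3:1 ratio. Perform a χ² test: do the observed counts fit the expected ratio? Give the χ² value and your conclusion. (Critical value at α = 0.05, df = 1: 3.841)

Expected counts for N = 699 under a 3:1 ratio (total parts = 4):
  polled: 699 × 3/4 = 524.25
  horned: 699 × 1/4 = 174.75
χ² = Σ (O − E)² / E
  polled: (580 − 524.25)² / 524.25 = 5.9286
  horned: (119 − 174.75)² / 174.75 = 17.7858
χ² = 5.9286 + 17.7858 = 23.7144 ≈ 23.714
Degrees of freedom = 2 − 1 = 1; critical value at α = 0.05 is 3.841.
Since 23.714 > 3.841, we reject the null hypothesis — the data do not fit the 3:1 ratio.

23.714; not consistent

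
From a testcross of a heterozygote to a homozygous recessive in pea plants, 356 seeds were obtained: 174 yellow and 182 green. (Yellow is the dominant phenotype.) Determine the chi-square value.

A testcross of a heterozygote (Aa × aa) gives a 1:1 phenotypic ratio.
Under the 1:1 hypothesis (Σ ratio = 2, N = 356):
  yellow: 356 × 1/2 = 178
  green: 356 × 1/2 = 178
χ² = Σ (O − E)² / E
  yellow: (174 − 178)² / 178 = 0.0899
  green: (182 − 178)² / 178 = 0.0899
χ² = 0.0899 + 0.0899 = 0.1798 ≈ 0.180

0.180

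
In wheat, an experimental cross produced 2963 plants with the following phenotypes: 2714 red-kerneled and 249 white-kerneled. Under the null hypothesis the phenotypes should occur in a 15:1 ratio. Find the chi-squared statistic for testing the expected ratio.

Expected counts for N = 2963 under a 15:1 ratio (total parts = 16):
  red-kerneled: 2963 × 15/16 = 2777.8125
  white-kerneled: 2963 × 1/16 = 185.1875
χ² = Σ (O − E)² / E
  red-kerneled: (2714 − 2777.8125)² / 2777.8125 = 1.4659
  white-kerneled: (249 − 185.1875)² / 185.1875 = 21.9887
χ² = 1.4659 + 21.9887 = 23.4546 ≈ 23.455

23.455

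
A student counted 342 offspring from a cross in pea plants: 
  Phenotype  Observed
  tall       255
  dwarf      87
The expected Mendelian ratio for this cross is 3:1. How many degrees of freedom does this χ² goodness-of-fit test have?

A goodness-of-fit test with 2 phenotype classes has df = 2 − 1 = 1.

1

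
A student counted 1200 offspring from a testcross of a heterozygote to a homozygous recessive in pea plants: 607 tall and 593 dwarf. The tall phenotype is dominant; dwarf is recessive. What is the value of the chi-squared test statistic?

A testcross of a heterozygote (Aa × aa) gives a 1:1 phenotypic ratio.
Under the 1:1 hypothesis (Σ ratio = 2, N = 1200):
  tall: 1200 × 1/2 = 600
  dwarf: 1200 × 1/2 = 600
χ² = Σ (O − E)² / E
  tall: (607 − 600)² / 600 = 0.0817
  dwarf: (593 − 600)² / 600 = 0.0817
χ² = 0.0817 + 0.0817 = 0.1634 ≈ 0.163

0.163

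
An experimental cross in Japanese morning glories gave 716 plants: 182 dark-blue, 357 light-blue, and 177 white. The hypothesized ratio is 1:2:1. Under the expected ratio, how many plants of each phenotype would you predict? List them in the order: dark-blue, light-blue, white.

The 1:2:1 ratio has 4 parts, so with N = 716 the expected counts are:
  dark-blue: 716 × 1/4 = 179
  light-blue: 716 × 2/4 = 358
  white: 716 × 1/4 = 179

179, 358, 179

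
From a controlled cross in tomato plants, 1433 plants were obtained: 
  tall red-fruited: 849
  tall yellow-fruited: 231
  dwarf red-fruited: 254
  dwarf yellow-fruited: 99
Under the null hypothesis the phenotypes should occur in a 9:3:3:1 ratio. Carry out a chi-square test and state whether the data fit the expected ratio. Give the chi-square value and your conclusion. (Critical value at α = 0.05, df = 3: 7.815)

9.371; not consistent

Expected counts for N = 1433 under a 9:3:3:1 ratio (total parts = 16):
  tall red-fruited: 1433 × 9/16 = 806.0625
  tall yellow-fruited: 1433 × 3/16 = 268.6875
  dwarf red-fruited: 1433 × 3/16 = 268.6875
  dwarf yellow-fruited: 1433 × 1/16 = 89.5625
χ² = Σ (O − E)² / E
  tall red-fruited: (849 − 806.0625)² / 806.0625 = 2.2872
  tall yellow-fruited: (231 − 268.6875)² / 268.6875 = 5.2862
  dwarf red-fruited: (254 − 268.6875)² / 268.6875 = 0.8029
  dwarf yellow-fruited: (99 − 89.5625)² / 89.5625 = 0.9945
χ² = 2.2872 + 5.2862 + 0.8029 + 0.9945 = 9.3708 ≈ 9.371
Degrees of freedom = 4 − 1 = 3; critical value at α = 0.05 is 7.815.
Since 9.371 > 7.815, we reject the null hypothesis — the data do not fit the 9:3:3:1 ratio.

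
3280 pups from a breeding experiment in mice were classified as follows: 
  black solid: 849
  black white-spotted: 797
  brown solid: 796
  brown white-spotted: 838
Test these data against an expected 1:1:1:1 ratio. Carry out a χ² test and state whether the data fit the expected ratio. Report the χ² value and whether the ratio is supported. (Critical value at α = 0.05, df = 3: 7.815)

The 1:1:1:1 ratio has 4 parts, so with N = 3280 the expected counts are:
  black solid: 3280 × 1/4 = 820
  black white-spotted: 3280 × 1/4 = 820
  brown solid: 3280 × 1/4 = 820
  brown white-spotted: 3280 × 1/4 = 820
χ² = Σ (O − E)² / E
  black solid: (849 − 820)² / 820 = 1.0256
  black white-spotted: (797 − 820)² / 820 = 0.6451
  brown solid: (796 − 820)² / 820 = 0.7024
  brown white-spotted: (838 − 820)² / 820 = 0.3951
χ² = 1.0256 + 0.6451 + 0.7024 + 0.3951 = 2.7682 ≈ 2.768
Degrees of freedom = 4 − 1 = 3; critical value at α = 0.05 is 7.815.
Since 2.768 < 7.815, we fail to reject the null hypothesis — the data are consistent with the 1:1:1:1 ratio.

2.768; consistent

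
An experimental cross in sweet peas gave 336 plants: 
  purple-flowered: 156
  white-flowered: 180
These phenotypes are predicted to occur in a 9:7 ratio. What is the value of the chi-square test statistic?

13.170

Under the 9:7 hypothesis (Σ ratio = 16, N = 336):
  purple-flowered: 336 × 9/16 = 189
  white-flowered: 336 × 7/16 = 147
χ² = Σ (O − E)² / E
  purple-flowered: (156 − 189)² / 189 = 5.7619
  white-flowered: (180 − 147)² / 147 = 7.4082
χ² = 5.7619 + 7.4082 = 13.1701 ≈ 13.170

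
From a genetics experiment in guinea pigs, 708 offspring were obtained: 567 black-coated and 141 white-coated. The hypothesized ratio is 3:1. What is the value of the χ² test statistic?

9.763

The 3:1 ratio has 4 parts, so with N = 708 the expected counts are:
  black-coated: 708 × 3/4 = 531
  white-coated: 708 × 1/4 = 177
χ² = Σ (O − E)² / E
  black-coated: (567 − 531)² / 531 = 2.4407
  white-coated: (141 − 177)² / 177 = 7.3220
χ² = 2.4407 + 7.3220 = 9.7627 ≈ 9.763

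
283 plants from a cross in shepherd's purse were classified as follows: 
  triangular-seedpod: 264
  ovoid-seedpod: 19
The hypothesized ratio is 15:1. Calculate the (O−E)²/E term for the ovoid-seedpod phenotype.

0.097

The 15:1 ratio has 16 parts, so with N = 283 the expected counts are:
  triangular-seedpod: 283 × 15/16 = 265.3125
  ovoid-seedpod: 283 × 1/16 = 17.6875
Contribution of ovoid-seedpod: (19 − 17.6875)² / 17.6875 = 0.0974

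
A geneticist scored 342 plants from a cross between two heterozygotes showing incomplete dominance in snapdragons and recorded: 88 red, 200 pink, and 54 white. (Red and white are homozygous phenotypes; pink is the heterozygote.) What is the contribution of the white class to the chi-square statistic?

With incomplete dominance, a heterozygote × heterozygote cross gives a 1:2:1 phenotypic ratio.
Expected counts for N = 342 under a 1:2:1 ratio (total parts = 4):
  red: 342 × 1/4 = 85.5
  pink: 342 × 2/4 = 171
  white: 342 × 1/4 = 85.5
Contribution of white: (54 − 85.5)² / 85.5 = 11.6053

11.605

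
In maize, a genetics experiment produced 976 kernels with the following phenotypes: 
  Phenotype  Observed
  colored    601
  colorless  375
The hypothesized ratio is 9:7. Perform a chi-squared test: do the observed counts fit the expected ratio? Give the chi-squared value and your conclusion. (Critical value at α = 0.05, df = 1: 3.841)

Total ratio parts = 16. Expected numbers out of 976:
  colored: 976 × 9/16 = 549
  colorless: 976 × 7/16 = 427
χ² = Σ (O − E)² / E
  colored: (601 − 549)² / 549 = 4.9253
  colorless: (375 − 427)² / 427 = 6.3326
χ² = 4.9253 + 6.3326 = 11.2579 ≈ 11.258
Degrees of freedom = 2 − 1 = 1; critical value at α = 0.05 is 3.841.
Since 11.258 > 3.841, we reject the null hypothesis — the data do not fit the 9:7 ratio.

11.258; not consistent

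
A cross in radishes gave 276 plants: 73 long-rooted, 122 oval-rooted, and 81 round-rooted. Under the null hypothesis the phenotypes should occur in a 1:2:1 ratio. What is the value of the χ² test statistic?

4.174

The 1:2:1 ratio has 4 parts, so with N = 276 the expected counts are:
  long-rooted: 276 × 1/4 = 69
  oval-rooted: 276 × 2/4 = 138
  round-rooted: 276 × 1/4 = 69
χ² = Σ (O − E)² / E
  long-rooted: (73 − 69)² / 69 = 0.2319
  oval-rooted: (122 − 138)² / 138 = 1.8551
  round-rooted: (81 − 69)² / 69 = 2.0870
χ² = 0.2319 + 1.8551 + 2.0870 = 4.174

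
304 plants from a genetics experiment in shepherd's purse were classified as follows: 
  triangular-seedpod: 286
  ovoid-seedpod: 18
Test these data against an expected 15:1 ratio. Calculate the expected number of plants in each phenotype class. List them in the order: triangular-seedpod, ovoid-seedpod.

The 15:1 ratio has 16 parts, so with N = 304 the expected counts are:
  triangular-seedpod: 304 × 15/16 = 285
  ovoid-seedpod: 304 × 1/16 = 19

285, 19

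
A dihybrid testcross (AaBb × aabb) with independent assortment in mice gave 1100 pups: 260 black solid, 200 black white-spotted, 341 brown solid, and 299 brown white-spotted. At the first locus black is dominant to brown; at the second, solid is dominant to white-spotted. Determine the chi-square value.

A dihybrid testcross with independent assortment gives a 1:1:1:1 ratio.
Total ratio parts = 4. Expected numbers out of 1100:
  black solid: 1100 × 1/4 = 275
  black white-spotted: 1100 × 1/4 = 275
  brown solid: 1100 × 1/4 = 275
  brown white-spotted: 1100 × 1/4 = 275
χ² = Σ (O − E)² / E
  black solid: (260 − 275)² / 275 = 0.8182
  black white-spotted: (200 − 275)² / 275 = 20.4545
  brown solid: (341 − 275)² / 275 = 15.8400
  brown white-spotted: (299 − 275)² / 275 = 2.0945
χ² = 0.8182 + 20.4545 + 15.8400 + 2.0945 = 39.2072 ≈ 39.207

39.207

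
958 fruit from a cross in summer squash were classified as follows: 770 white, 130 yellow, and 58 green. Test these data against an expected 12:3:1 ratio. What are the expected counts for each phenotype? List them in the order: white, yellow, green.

718.5, 179.625, 59.875

Expected counts for N = 958 under a 12:3:1 ratio (total parts = 16):
  white: 958 × 12/16 = 718.5
  yellow: 958 × 3/16 = 179.625
  green: 958 × 1/16 = 59.875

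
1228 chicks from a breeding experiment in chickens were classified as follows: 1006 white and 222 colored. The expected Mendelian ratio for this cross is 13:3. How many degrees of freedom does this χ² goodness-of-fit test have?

1

A goodness-of-fit test with 2 phenotype classes has df = 2 − 1 = 1.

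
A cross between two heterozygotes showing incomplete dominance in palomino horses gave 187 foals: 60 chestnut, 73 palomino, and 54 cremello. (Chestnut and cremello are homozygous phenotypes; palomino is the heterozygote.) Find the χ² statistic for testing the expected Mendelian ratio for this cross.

9.374

With incomplete dominance, a heterozygote × heterozygote cross gives a 1:2:1 phenotypic ratio.
Under the 1:2:1 hypothesis (Σ ratio = 4, N = 187):
  chestnut: 187 × 1/4 = 46.75
  palomino: 187 × 2/4 = 93.5
  cremello: 187 × 1/4 = 46.75
χ² = Σ (O − E)² / E
  chestnut: (60 − 46.75)² / 46.75 = 3.7553
  palomino: (73 − 93.5)² / 93.5 = 4.4947
  cremello: (54 − 46.75)² / 46.75 = 1.1243
χ² = 3.7553 + 4.4947 + 1.1243 = 9.3743 ≈ 9.374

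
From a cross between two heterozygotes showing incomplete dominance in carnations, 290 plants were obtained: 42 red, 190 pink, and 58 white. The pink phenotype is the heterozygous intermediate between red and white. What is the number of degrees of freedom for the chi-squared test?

With incomplete dominance, a heterozygote × heterozygote cross gives a 1:2:1 phenotypic ratio.
A goodness-of-fit test with 3 phenotype classes has df = 3 − 1 = 2.

2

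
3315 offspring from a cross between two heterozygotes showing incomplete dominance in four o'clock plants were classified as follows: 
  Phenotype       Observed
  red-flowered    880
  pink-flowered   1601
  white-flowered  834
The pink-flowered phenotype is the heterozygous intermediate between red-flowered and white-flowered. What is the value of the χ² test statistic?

5.129

With incomplete dominance, a heterozygote × heterozygote cross gives a 1:2:1 phenotypic ratio.
Total ratio parts = 4. Expected numbers out of 3315:
  red-flowered: 3315 × 1/4 = 828.75
  pink-flowered: 3315 × 2/4 = 1657.5
  white-flowered: 3315 × 1/4 = 828.75
χ² = Σ (O − E)² / E
  red-flowered: (880 − 828.75)² / 828.75 = 3.1693
  pink-flowered: (1601 − 1657.5)² / 1657.5 = 1.9259
  white-flowered: (834 − 828.75)² / 828.75 = 0.0333
χ² = 3.1693 + 1.9259 + 0.0333 = 5.1285 ≈ 5.129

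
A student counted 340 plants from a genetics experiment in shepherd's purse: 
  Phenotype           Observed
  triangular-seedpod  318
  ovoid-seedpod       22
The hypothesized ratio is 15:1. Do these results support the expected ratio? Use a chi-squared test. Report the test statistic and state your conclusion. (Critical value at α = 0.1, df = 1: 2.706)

0.028; consistent

Expected counts for N = 340 under a 15:1 ratio (total parts = 16):
  triangular-seedpod: 340 × 15/16 = 318.75
  ovoid-seedpod: 340 × 1/16 = 21.25
χ² = Σ (O − E)² / E
  triangular-seedpod: (318 − 318.75)² / 318.75 = 0.0018
  ovoid-seedpod: (22 − 21.25)² / 21.25 = 0.0265
χ² = 0.0018 + 0.0265 = 0.0283 ≈ 0.028
Degrees of freedom = 2 − 1 = 1; critical value at α = 0.1 is 2.706.
Since 0.028 < 2.706, we fail to reject the null hypothesis — the data are consistent with the 15:1 ratio.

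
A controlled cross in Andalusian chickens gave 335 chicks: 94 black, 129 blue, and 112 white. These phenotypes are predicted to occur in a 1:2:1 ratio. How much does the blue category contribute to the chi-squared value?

8.849

Under the 1:2:1 hypothesis (Σ ratio = 4, N = 335):
  black: 335 × 1/4 = 83.75
  blue: 335 × 2/4 = 167.5
  white: 335 × 1/4 = 83.75
Contribution of blue: (129 − 167.5)² / 167.5 = 8.8493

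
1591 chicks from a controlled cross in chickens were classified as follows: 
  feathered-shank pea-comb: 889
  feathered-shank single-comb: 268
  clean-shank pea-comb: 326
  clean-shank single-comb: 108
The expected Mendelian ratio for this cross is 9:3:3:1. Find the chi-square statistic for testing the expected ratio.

Under the 9:3:3:1 hypothesis (Σ ratio = 16, N = 1591):
  feathered-shank pea-comb: 1591 × 9/16 = 894.9375
  feathered-shank single-comb: 1591 × 3/16 = 298.3125
  clean-shank pea-comb: 1591 × 3/16 = 298.3125
  clean-shank single-comb: 1591 × 1/16 = 99.4375
χ² = Σ (O − E)² / E
  feathered-shank pea-comb: (889 − 894.9375)² / 894.9375 = 0.0394
  feathered-shank single-comb: (268 − 298.3125)² / 298.3125 = 3.0802
  clean-shank pea-comb: (326 − 298.3125)² / 298.3125 = 2.5698
  clean-shank single-comb: (108 − 99.4375)² / 99.4375 = 0.7373
χ² = 0.0394 + 3.0802 + 2.5698 + 0.7373 = 6.4267 ≈ 6.427

6.427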